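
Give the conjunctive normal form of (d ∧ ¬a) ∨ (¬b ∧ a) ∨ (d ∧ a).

(d ∨ ¬b) ∧ (d ∨ a)

(d ∧ ¬a) ∨ (¬b ∧ a) ∨ (d ∧ a)
= (d ∨ ¬b ∨ d) ∧ (d ∨ ¬b ∨ a) ∧ (d ∨ a ∨ d) ∧ (d ∨ a ∨ a) ∧ (¬a ∨ ¬b ∨ d) ∧ (¬a ∨ ¬b ∨ a) ∧ (¬a ∨ a ∨ d) ∧ (¬a ∨ a ∨ a)   — distribute ∨ over ∧
= (d ∨ ¬b) ∧ (d ∨ a)   — simplify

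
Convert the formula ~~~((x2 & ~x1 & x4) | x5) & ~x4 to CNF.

~x5 & ~x4

~~~((x2 & ~x1 & x4) | x5) & ~x4
≡ ~((x2 & ~x1 & x4) | x5) & ~x4
≡ ~(x2 & ~x1 & x4) & ~x5 & ~x4
≡ (~x2 | ~~x1 | ~x4) & ~x5 & ~x4
≡ (~x2 | x1 | ~x4) & ~x5 & ~x4
≡ ~x5 & ~x4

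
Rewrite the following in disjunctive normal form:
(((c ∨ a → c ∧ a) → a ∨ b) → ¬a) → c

(((c ∨ a → c ∧ a) → a ∨ b) → ¬a) → c
≡ ¬(((c ∨ a → c ∧ a) → a ∨ b) → ¬a) ∨ c   — eliminate →
≡ ¬(¬((c ∨ a → c ∧ a) → a ∨ b) ∨ ¬a) ∨ c   — eliminate →
≡ ¬(¬(¬(c ∨ a → c ∧ a) ∨ a ∨ b) ∨ ¬a) ∨ c   — eliminate →
≡ ¬(¬(¬(¬(c ∨ a) ∨ c ∧ a) ∨ a ∨ b) ∨ ¬a) ∨ c   — eliminate →
≡ ¬¬(¬(¬(c ∨ a) ∨ c ∧ a) ∨ a ∨ b) ∧ ¬¬a ∨ c   — De Morgan
≡ (¬(¬(c ∨ a) ∨ c ∧ a) ∨ a ∨ b) ∧ ¬¬a ∨ c   — double negation
≡ (¬¬(c ∨ a) ∧ ¬(c ∧ a) ∨ a ∨ b) ∧ ¬¬a ∨ c   — De Morgan
≡ ((c ∨ a) ∧ ¬(c ∧ a) ∨ a ∨ b) ∧ ¬¬a ∨ c   — double negation
≡ ((c ∨ a) ∧ (¬c ∨ ¬a) ∨ a ∨ b) ∧ ¬¬a ∨ c   — De Morgan
≡ ((c ∨ a) ∧ (¬c ∨ ¬a) ∨ a ∨ b) ∧ a ∨ c   — double negation
≡ c ∧ ¬c ∧ a ∨ c ∧ ¬a ∧ a ∨ a ∧ ¬c ∧ a ∨ a ∧ ¬a ∧ a ∨ a ∧ a ∨ b ∧ a ∨ c   — distribute ∧ over ∨
≡ a ∨ c   — simplify

a ∨ c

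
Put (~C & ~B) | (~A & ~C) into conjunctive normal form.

(~C & ~B) | (~A & ~C)
≡ (~C | ~A) & (~C | ~C) & (~B | ~A) & (~B | ~C)   [distribute | over &]
≡ ~C & (~B | ~A)   [simplify]

~C & (~B | ~A)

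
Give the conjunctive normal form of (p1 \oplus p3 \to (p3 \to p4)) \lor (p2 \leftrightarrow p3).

(p1 \oplus p3 \to (p3 \to p4)) \lor (p2 \leftrightarrow p3)
≡ \lnot (p1 \oplus p3) \lor (p3 \to p4) \lor (p2 \leftrightarrow p3)   (eliminate \to)
≡ \lnot ((p1 \lor p3) \land \lnot (p1 \land p3)) \lor (p3 \to p4) \lor (p2 \leftrightarrow p3)   (expand \oplus)
≡ \lnot ((p1 \lor p3) \land \lnot (p1 \land p3)) \lor \lnot p3 \lor p4 \lor (p2 \leftrightarrow p3)   (eliminate \to)
≡ \lnot ((p1 \lor p3) \land \lnot (p1 \land p3)) \lor \lnot p3 \lor p4 \lor (p2 \to p3) \land (p3 \to p2)   (eliminate \leftrightarrow)
≡ \lnot ((p1 \lor p3) \land \lnot (p1 \land p3)) \lor \lnot p3 \lor p4 \lor (\lnot p2 \lor p3) \land (p3 \to p2)   (eliminate \to)
≡ \lnot ((p1 \lor p3) \land \lnot (p1 \land p3)) \lor \lnot p3 \lor p4 \lor (\lnot p2 \lor p3) \land (\lnot p3 \lor p2)   (eliminate \to)
≡ \lnot (p1 \lor p3) \lor \lnot \lnot (p1 \land p3) \lor \lnot p3 \lor p4 \lor (\lnot p2 \lor p3) \land (\lnot p3 \lor p2)   (De Morgan)
≡ \lnot p1 \land \lnot p3 \lor \lnot \lnot (p1 \land p3) \lor \lnot p3 \lor p4 \lor (\lnot p2 \lor p3) \land (\lnot p3 \lor p2)   (De Morgan)
≡ \lnot p1 \land \lnot p3 \lor p1 \land p3 \lor \lnot p3 \lor p4 \lor (\lnot p2 \lor p3) \land (\lnot p3 \lor p2)   (double negation)
≡ (\lnot p1 \lor p1 \lor \lnot p3 \lor p4 \lor \lnot p2 \lor p3) \land (\lnot p1 \lor p1 \lor \lnot p3 \lor p4 \lor \lnot p3 \lor p2) \land (\lnot p1 \lor p3 \lor \lnot p3 \lor p4 \lor \lnot p2 \lor p3) \land (\lnot p1 \lor p3 \lor \lnot p3 \lor p4 \lor \lnot p3 \lor p2) \land (\lnot p3 \lor p1 \lor \lnot p3 \lor p4 \lor \lnot p2 \lor p3) \land (\lnot p3 \lor p1 \lor \lnot p3 \lor p4 \lor \lnot p3 \lor p2) \land (\lnot p3 \lor p3 \lor \lnot p3 \lor p4 \lor \lnot p2 \lor p3) \land (\lnot p3 \lor p3 \lor \lnot p3 \lor p4 \lor \lnot p3 \lor p2)   (distribute \lor over \land)
≡ \lnot p3 \lor p1 \lor p4 \lor p2   (simplify)

\lnot p3 \lor p1 \lor p4 \lor p2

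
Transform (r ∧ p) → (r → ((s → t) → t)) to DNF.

(r ∧ p) → (r → ((s → t) → t))
⇔ ¬(r ∧ p) ∨ (r → ((s → t) → t))   — eliminate →
⇔ ¬(r ∧ p) ∨ ¬r ∨ ((s → t) → t)   — eliminate →
⇔ ¬(r ∧ p) ∨ ¬r ∨ ¬(s → t) ∨ t   — eliminate →
⇔ ¬(r ∧ p) ∨ ¬r ∨ ¬(¬s ∨ t) ∨ t   — eliminate →
⇔ ¬r ∨ ¬p ∨ ¬r ∨ ¬(¬s ∨ t) ∨ t   — De Morgan
⇔ ¬r ∨ ¬p ∨ ¬r ∨ (¬¬s ∧ ¬t) ∨ t   — De Morgan
⇔ ¬r ∨ ¬p ∨ ¬r ∨ (s ∧ ¬t) ∨ t   — double negation
⇔ ¬r ∨ ¬p ∨ (s ∧ ¬t) ∨ t   — simplify

¬r ∨ ¬p ∨ (s ∧ ¬t) ∨ t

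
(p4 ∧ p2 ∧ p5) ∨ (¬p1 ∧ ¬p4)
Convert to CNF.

(p4 ∧ p2 ∧ p5) ∨ (¬p1 ∧ ¬p4)
= (p4 ∨ ¬p1) ∧ (p4 ∨ ¬p4) ∧ (p2 ∨ ¬p1) ∧ (p2 ∨ ¬p4) ∧ (p5 ∨ ¬p1) ∧ (p5 ∨ ¬p4)   (distribute ∨ over ∧)
= (p4 ∨ ¬p1) ∧ (p2 ∨ ¬p1) ∧ (p2 ∨ ¬p4) ∧ (p5 ∨ ¬p1) ∧ (p5 ∨ ¬p4)   (simplify)

(p4 ∨ ¬p1) ∧ (p2 ∨ ¬p1) ∧ (p2 ∨ ¬p4) ∧ (p5 ∨ ¬p1) ∧ (p5 ∨ ¬p4)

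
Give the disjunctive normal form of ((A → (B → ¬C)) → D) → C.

((A → (B → ¬C)) → D) → C
⇔ ¬((A → (B → ¬C)) → D) ∨ C   [eliminate →]
⇔ ¬(¬(A → (B → ¬C)) ∨ D) ∨ C   [eliminate →]
⇔ ¬(¬(¬A ∨ (B → ¬C)) ∨ D) ∨ C   [eliminate →]
⇔ ¬(¬(¬A ∨ ¬B ∨ ¬C) ∨ D) ∨ C   [eliminate →]
⇔ (¬¬(¬A ∨ ¬B ∨ ¬C) ∧ ¬D) ∨ C   [De Morgan]
⇔ ((¬A ∨ ¬B ∨ ¬C) ∧ ¬D) ∨ C   [double negation]
⇔ (¬A ∧ ¬D) ∨ (¬B ∧ ¬D) ∨ (¬C ∧ ¬D) ∨ C   [distribute ∧ over ∨]

(¬A ∧ ¬D) ∨ (¬B ∧ ¬D) ∨ (¬C ∧ ¬D) ∨ C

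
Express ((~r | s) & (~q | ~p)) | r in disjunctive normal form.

((~r | s) & (~q | ~p)) | r
⇔ (~r & ~q) | (~r & ~p) | (s & ~q) | (s & ~p) | r   [distribute & over |]

(~r & ~q) | (~r & ~p) | (s & ~q) | (s & ~p) | r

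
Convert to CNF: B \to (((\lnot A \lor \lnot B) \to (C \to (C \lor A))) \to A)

B \to (((\lnot A \lor \lnot B) \to (C \to (C \lor A))) \to A)
⇔ \lnot B \lor (((\lnot A \lor \lnot B) \to (C \to (C \lor A))) \to A)   [eliminate \to]
⇔ \lnot B \lor \lnot ((\lnot A \lor \lnot B) \to (C \to (C \lor A))) \lor A   [eliminate \to]
⇔ \lnot B \lor \lnot (\lnot (\lnot A \lor \lnot B) \lor (C \to (C \lor A))) \lor A   [eliminate \to]
⇔ \lnot B \lor \lnot (\lnot (\lnot A \lor \lnot B) \lor \lnot C \lor C \lor A) \lor A   [eliminate \to]
⇔ \lnot B \lor (\lnot \lnot (\lnot A \lor \lnot B) \land \lnot \lnot C \land \lnot C \land \lnot A) \lor A   [De Morgan]
⇔ \lnot B \lor ((\lnot A \lor \lnot B) \land \lnot \lnot C \land \lnot C \land \lnot A) \lor A   [double negation]
⇔ \lnot B \lor ((\lnot A \lor \lnot B) \land C \land \lnot C \land \lnot A) \lor A   [double negation]
⇔ (\lnot B \lor \lnot A \lor \lnot B \lor A) \land (\lnot B \lor C \lor A) \land (\lnot B \lor \lnot C \lor A) \land (\lnot B \lor \lnot A \lor A)   [distribute \lor over \land]
⇔ (\lnot B \lor C \lor A) \land (\lnot B \lor \lnot C \lor A)   [simplify]

(\lnot B \lor C \lor A) \land (\lnot B \lor \lnot C \lor A)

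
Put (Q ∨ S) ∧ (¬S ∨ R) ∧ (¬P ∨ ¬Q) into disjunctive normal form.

(Q ∨ S) ∧ (¬S ∨ R) ∧ (¬P ∨ ¬Q)
⇔ (Q ∧ ¬S ∧ ¬P) ∨ (Q ∧ ¬S ∧ ¬Q) ∨ (Q ∧ R ∧ ¬P) ∨ (Q ∧ R ∧ ¬Q) ∨ (S ∧ ¬S ∧ ¬P) ∨ (S ∧ ¬S ∧ ¬Q) ∨ (S ∧ R ∧ ¬P) ∨ (S ∧ R ∧ ¬Q)   — distribute ∧ over ∨
⇔ (Q ∧ ¬S ∧ ¬P) ∨ (Q ∧ R ∧ ¬P) ∨ (S ∧ R ∧ ¬P) ∨ (S ∧ R ∧ ¬Q)   — simplify

(Q ∧ ¬S ∧ ¬P) ∨ (Q ∧ R ∧ ¬P) ∨ (S ∧ R ∧ ¬P) ∨ (S ∧ R ∧ ¬Q)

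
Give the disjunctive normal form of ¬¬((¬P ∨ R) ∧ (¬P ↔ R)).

¬¬((¬P ∨ R) ∧ (¬P ↔ R))
≡ ¬¬((¬P ∨ R) ∧ (¬P → R) ∧ (R → ¬P))
≡ ¬¬((¬P ∨ R) ∧ (¬¬P ∨ R) ∧ (R → ¬P))
≡ ¬¬((¬P ∨ R) ∧ (¬¬P ∨ R) ∧ (¬R ∨ ¬P))
≡ (¬P ∨ R) ∧ (¬¬P ∨ R) ∧ (¬R ∨ ¬P)
≡ (¬P ∨ R) ∧ (P ∨ R) ∧ (¬R ∨ ¬P)
≡ (¬P ∧ P ∧ ¬R) ∨ (¬P ∧ P ∧ ¬P) ∨ (¬P ∧ R ∧ ¬R) ∨ (¬P ∧ R ∧ ¬P) ∨ (R ∧ P ∧ ¬R) ∨ (R ∧ P ∧ ¬P) ∨ (R ∧ R ∧ ¬R) ∨ (R ∧ R ∧ ¬P)
≡ ¬P ∧ R

¬P ∧ R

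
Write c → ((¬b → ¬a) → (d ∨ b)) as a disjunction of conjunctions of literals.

c → ((¬b → ¬a) → (d ∨ b))
≡ ¬c ∨ ((¬b → ¬a) → (d ∨ b))   — eliminate →
≡ ¬c ∨ ¬(¬b → ¬a) ∨ d ∨ b   — eliminate →
≡ ¬c ∨ ¬(¬¬b ∨ ¬a) ∨ d ∨ b   — eliminate →
≡ ¬c ∨ (¬¬¬b ∧ ¬¬a) ∨ d ∨ b   — De Morgan
≡ ¬c ∨ (¬b ∧ ¬¬a) ∨ d ∨ b   — double negation
≡ ¬c ∨ (¬b ∧ a) ∨ d ∨ b   — double negation

¬c ∨ (¬b ∧ a) ∨ d ∨ b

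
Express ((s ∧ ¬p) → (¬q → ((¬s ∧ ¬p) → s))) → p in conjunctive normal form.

((s ∧ ¬p) → (¬q → ((¬s ∧ ¬p) → s))) → p
⇔ ¬((s ∧ ¬p) → (¬q → ((¬s ∧ ¬p) → s))) ∨ p   [eliminate →]
⇔ ¬(¬(s ∧ ¬p) ∨ (¬q → ((¬s ∧ ¬p) → s))) ∨ p   [eliminate →]
⇔ ¬(¬(s ∧ ¬p) ∨ ¬¬q ∨ ((¬s ∧ ¬p) → s)) ∨ p   [eliminate →]
⇔ ¬(¬(s ∧ ¬p) ∨ ¬¬q ∨ ¬(¬s ∧ ¬p) ∨ s) ∨ p   [eliminate →]
⇔ (¬¬(s ∧ ¬p) ∧ ¬¬¬q ∧ ¬¬(¬s ∧ ¬p) ∧ ¬s) ∨ p   [De Morgan]
⇔ (s ∧ ¬p ∧ ¬¬¬q ∧ ¬¬(¬s ∧ ¬p) ∧ ¬s) ∨ p   [double negation]
⇔ (s ∧ ¬p ∧ ¬q ∧ ¬¬(¬s ∧ ¬p) ∧ ¬s) ∨ p   [double negation]
⇔ (s ∧ ¬p ∧ ¬q ∧ ¬s ∧ ¬p ∧ ¬s) ∨ p   [double negation]
⇔ (s ∨ p) ∧ (¬p ∨ p) ∧ (¬q ∨ p) ∧ (¬s ∨ p) ∧ (¬p ∨ p) ∧ (¬s ∨ p)   [distribute ∨ over ∧]
⇔ (s ∨ p) ∧ (¬q ∨ p) ∧ (¬s ∨ p)   [simplify]

(s ∨ p) ∧ (¬q ∨ p) ∧ (¬s ∨ p)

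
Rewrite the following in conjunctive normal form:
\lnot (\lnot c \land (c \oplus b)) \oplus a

\lnot (\lnot c \land (c \oplus b)) \oplus a
≡ (\lnot (\lnot c \land (c \oplus b)) \lor a) \land \lnot (\lnot (\lnot c \land (c \oplus b)) \land a)   [expand \oplus]
≡ (\lnot (\lnot c \land (c \lor b) \land \lnot (c \land b)) \lor a) \land \lnot (\lnot (\lnot c \land (c \oplus b)) \land a)   [expand \oplus]
≡ (\lnot (\lnot c \land (c \lor b) \land \lnot (c \land b)) \lor a) \land \lnot (\lnot (\lnot c \land (c \lor b) \land \lnot (c \land b)) \land a)   [expand \oplus]
≡ (\lnot \lnot c \lor \lnot (c \lor b) \lor \lnot \lnot (c \land b) \lor a) \land \lnot (\lnot (\lnot c \land (c \lor b) \land \lnot (c \land b)) \land a)   [De Morgan]
≡ (c \lor \lnot (c \lor b) \lor \lnot \lnot (c \land b) \lor a) \land \lnot (\lnot (\lnot c \land (c \lor b) \land \lnot (c \land b)) \land a)   [double negation]
≡ (c \lor \lnot c \land \lnot b \lor \lnot \lnot (c \land b) \lor a) \land \lnot (\lnot (\lnot c \land (c \lor b) \land \lnot (c \land b)) \land a)   [De Morgan]
≡ (c \lor \lnot c \land \lnot b \lor c \land b \lor a) \land \lnot (\lnot (\lnot c \land (c \lor b) \land \lnot (c \land b)) \land a)   [double negation]
≡ (c \lor \lnot c \land \lnot b \lor c \land b \lor a) \land (\lnot \lnot (\lnot c \land (c \lor b) \land \lnot (c \land b)) \lor \lnot a)   [De Morgan]
≡ (c \lor \lnot c \land \lnot b \lor c \land b \lor a) \land (\lnot c \land (c \lor b) \land \lnot (c \land b) \lor \lnot a)   [double negation]
≡ (c \lor \lnot c \land \lnot b \lor c \land b \lor a) \land (\lnot c \land (c \lor b) \land (\lnot c \lor \lnot b) \lor \lnot a)   [De Morgan]
≡ (c \lor \lnot c \lor c \lor a) \land (c \lor \lnot c \lor b \lor a) \land (c \lor \lnot b \lor c \lor a) \land (c \lor \lnot b \lor b \lor a) \land (\lnot c \lor \lnot a) \land (c \lor b \lor \lnot a) \land (\lnot c \lor \lnot b \lor \lnot a)   [distribute \lor over \land]
≡ (c \lor \lnot b \lor a) \land (\lnot c \lor \lnot a) \land (c \lor b \lor \lnot a)   [simplify]

(c \lor \lnot b \lor a) \land (\lnot c \lor \lnot a) \land (c \lor b \lor \lnot a)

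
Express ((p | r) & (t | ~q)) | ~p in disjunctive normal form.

((p | r) & (t | ~q)) | ~p
≡ (p & t) | (p & ~q) | (r & t) | (r & ~q) | ~p   [distribute & over |]

(p & t) | (p & ~q) | (r & t) | (r & ~q) | ~p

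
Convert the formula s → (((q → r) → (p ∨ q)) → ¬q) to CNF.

¬s ∨ ¬q

s → (((q → r) → (p ∨ q)) → ¬q)
= ¬s ∨ (((q → r) → (p ∨ q)) → ¬q)
= ¬s ∨ ¬((q → r) → (p ∨ q)) ∨ ¬q
= ¬s ∨ ¬(¬(q → r) ∨ p ∨ q) ∨ ¬q
= ¬s ∨ ¬(¬(¬q ∨ r) ∨ p ∨ q) ∨ ¬q
= ¬s ∨ (¬¬(¬q ∨ r) ∧ ¬p ∧ ¬q) ∨ ¬q
= ¬s ∨ ((¬q ∨ r) ∧ ¬p ∧ ¬q) ∨ ¬q
= (¬s ∨ ¬q ∨ r ∨ ¬q) ∧ (¬s ∨ ¬p ∨ ¬q) ∧ (¬s ∨ ¬q ∨ ¬q)
= ¬s ∨ ¬q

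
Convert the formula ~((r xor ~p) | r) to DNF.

~((r xor ~p) | r)
= ~((r & ~~p) | (~r & ~p) | r)   [expand xor]
= ~(r & ~~p) & ~(~r & ~p) & ~r   [De Morgan]
= (~r | ~~~p) & ~(~r & ~p) & ~r   [De Morgan]
= (~r | ~p) & ~(~r & ~p) & ~r   [double negation]
= (~r | ~p) & (~~r | ~~p) & ~r   [De Morgan]
= (~r | ~p) & (r | ~~p) & ~r   [double negation]
= (~r | ~p) & (r | p) & ~r   [double negation]
= (~r & r & ~r) | (~r & p & ~r) | (~p & r & ~r) | (~p & p & ~r)   [distribute & over |]
= ~r & p   [simplify]

~r & p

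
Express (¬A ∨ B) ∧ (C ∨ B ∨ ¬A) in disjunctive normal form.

(¬A ∨ B) ∧ (C ∨ B ∨ ¬A)
≡ (¬A ∧ C) ∨ (¬A ∧ B) ∨ (¬A ∧ ¬A) ∨ (B ∧ C) ∨ (B ∧ B) ∨ (B ∧ ¬A)
≡ ¬A ∨ B

¬A ∨ B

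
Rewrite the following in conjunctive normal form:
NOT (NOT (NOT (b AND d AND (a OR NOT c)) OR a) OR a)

(NOT b OR NOT d OR c OR a) AND NOT a

NOT (NOT (NOT (b AND d AND (a OR NOT c)) OR a) OR a)
⇔ NOT NOT (NOT (b AND d AND (a OR NOT c)) OR a) AND NOT a   [De Morgan]
⇔ (NOT (b AND d AND (a OR NOT c)) OR a) AND NOT a   [double negation]
⇔ (NOT b OR NOT d OR NOT (a OR NOT c) OR a) AND NOT a   [De Morgan]
⇔ (NOT b OR NOT d OR (NOT a AND NOT NOT c) OR a) AND NOT a   [De Morgan]
⇔ (NOT b OR NOT d OR (NOT a AND c) OR a) AND NOT a   [double negation]
⇔ (NOT b OR NOT d OR NOT a OR a) AND (NOT b OR NOT d OR c OR a) AND NOT a   [distribute OR over AND]
⇔ (NOT b OR NOT d OR c OR a) AND NOT a   [simplify]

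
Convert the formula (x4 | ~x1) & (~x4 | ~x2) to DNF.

(x4 | ~x1) & (~x4 | ~x2)
≡ (x4 & ~x4) | (x4 & ~x2) | (~x1 & ~x4) | (~x1 & ~x2)   [distribute & over |]
≡ (x4 & ~x2) | (~x1 & ~x4) | (~x1 & ~x2)   [simplify]

(x4 & ~x2) | (~x1 & ~x4) | (~x1 & ~x2)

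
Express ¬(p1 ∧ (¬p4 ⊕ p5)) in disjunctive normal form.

¬(p1 ∧ (¬p4 ⊕ p5))
= ¬(p1 ∧ ((¬p4 ∧ ¬p5) ∨ (¬¬p4 ∧ p5)))   (expand ⊕)
= ¬p1 ∨ ¬((¬p4 ∧ ¬p5) ∨ (¬¬p4 ∧ p5))   (De Morgan)
= ¬p1 ∨ (¬(¬p4 ∧ ¬p5) ∧ ¬(¬¬p4 ∧ p5))   (De Morgan)
= ¬p1 ∨ ((¬¬p4 ∨ ¬¬p5) ∧ ¬(¬¬p4 ∧ p5))   (De Morgan)
= ¬p1 ∨ ((p4 ∨ ¬¬p5) ∧ ¬(¬¬p4 ∧ p5))   (double negation)
= ¬p1 ∨ ((p4 ∨ p5) ∧ ¬(¬¬p4 ∧ p5))   (double negation)
= ¬p1 ∨ ((p4 ∨ p5) ∧ (¬¬¬p4 ∨ ¬p5))   (De Morgan)
= ¬p1 ∨ ((p4 ∨ p5) ∧ (¬p4 ∨ ¬p5))   (double negation)
= ¬p1 ∨ (p4 ∧ ¬p4) ∨ (p4 ∧ ¬p5) ∨ (p5 ∧ ¬p4) ∨ (p5 ∧ ¬p5)   (distribute ∧ over ∨)
= ¬p1 ∨ (p4 ∧ ¬p5) ∨ (p5 ∧ ¬p4)   (simplify)

¬p1 ∨ (p4 ∧ ¬p5) ∨ (p5 ∧ ¬p4)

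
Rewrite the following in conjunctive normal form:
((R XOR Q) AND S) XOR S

S AND (NOT R OR Q OR NOT S) AND (NOT Q OR R OR NOT S)

((R XOR Q) AND S) XOR S
⇔ (((R XOR Q) AND S) OR S) AND NOT ((R XOR Q) AND S AND S)   (expand XOR)
⇔ (((R OR Q) AND NOT (R AND Q) AND S) OR S) AND NOT ((R XOR Q) AND S AND S)   (expand XOR)
⇔ (((R OR Q) AND NOT (R AND Q) AND S) OR S) AND NOT ((R OR Q) AND NOT (R AND Q) AND S AND S)   (expand XOR)
⇔ (((R OR Q) AND (NOT R OR NOT Q) AND S) OR S) AND NOT ((R OR Q) AND NOT (R AND Q) AND S AND S)   (De Morgan)
⇔ (((R OR Q) AND (NOT R OR NOT Q) AND S) OR S) AND (NOT (R OR Q) OR NOT NOT (R AND Q) OR NOT S OR NOT S)   (De Morgan)
⇔ (((R OR Q) AND (NOT R OR NOT Q) AND S) OR S) AND ((NOT R AND NOT Q) OR NOT NOT (R AND Q) OR NOT S OR NOT S)   (De Morgan)
⇔ (((R OR Q) AND (NOT R OR NOT Q) AND S) OR S) AND ((NOT R AND NOT Q) OR (R AND Q) OR NOT S OR NOT S)   (double negation)
⇔ (R OR Q OR S) AND (NOT R OR NOT Q OR S) AND (S OR S) AND (NOT R OR R OR NOT S OR NOT S) AND (NOT R OR Q OR NOT S OR NOT S) AND (NOT Q OR R OR NOT S OR NOT S) AND (NOT Q OR Q OR NOT S OR NOT S)   (distribute OR over AND)
⇔ S AND (NOT R OR Q OR NOT S) AND (NOT Q OR R OR NOT S)   (simplify)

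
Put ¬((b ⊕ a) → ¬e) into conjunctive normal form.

(b ∨ a) ∧ (¬b ∨ ¬a) ∧ e

¬((b ⊕ a) → ¬e)
⇔ ¬(¬(b ⊕ a) ∨ ¬e)   [eliminate →]
⇔ ¬(¬((b ∨ a) ∧ ¬(b ∧ a)) ∨ ¬e)   [expand ⊕]
⇔ ¬¬((b ∨ a) ∧ ¬(b ∧ a)) ∧ ¬¬e   [De Morgan]
⇔ (b ∨ a) ∧ ¬(b ∧ a) ∧ ¬¬e   [double negation]
⇔ (b ∨ a) ∧ (¬b ∨ ¬a) ∧ ¬¬e   [De Morgan]
⇔ (b ∨ a) ∧ (¬b ∨ ¬a) ∧ e   [double negation]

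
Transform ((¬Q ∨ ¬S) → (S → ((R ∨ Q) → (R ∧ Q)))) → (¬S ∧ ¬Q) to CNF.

((¬Q ∨ ¬S) → (S → ((R ∨ Q) → (R ∧ Q)))) → (¬S ∧ ¬Q)
= ¬((¬Q ∨ ¬S) → (S → ((R ∨ Q) → (R ∧ Q)))) ∨ (¬S ∧ ¬Q)   (eliminate →)
= ¬(¬(¬Q ∨ ¬S) ∨ (S → ((R ∨ Q) → (R ∧ Q)))) ∨ (¬S ∧ ¬Q)   (eliminate →)
= ¬(¬(¬Q ∨ ¬S) ∨ ¬S ∨ ((R ∨ Q) → (R ∧ Q))) ∨ (¬S ∧ ¬Q)   (eliminate →)
= ¬(¬(¬Q ∨ ¬S) ∨ ¬S ∨ ¬(R ∨ Q) ∨ (R ∧ Q)) ∨ (¬S ∧ ¬Q)   (eliminate →)
= (¬¬(¬Q ∨ ¬S) ∧ ¬¬S ∧ ¬¬(R ∨ Q) ∧ ¬(R ∧ Q)) ∨ (¬S ∧ ¬Q)   (De Morgan)
= ((¬Q ∨ ¬S) ∧ ¬¬S ∧ ¬¬(R ∨ Q) ∧ ¬(R ∧ Q)) ∨ (¬S ∧ ¬Q)   (double negation)
= ((¬Q ∨ ¬S) ∧ S ∧ ¬¬(R ∨ Q) ∧ ¬(R ∧ Q)) ∨ (¬S ∧ ¬Q)   (double negation)
= ((¬Q ∨ ¬S) ∧ S ∧ (R ∨ Q) ∧ ¬(R ∧ Q)) ∨ (¬S ∧ ¬Q)   (double negation)
= ((¬Q ∨ ¬S) ∧ S ∧ (R ∨ Q) ∧ (¬R ∨ ¬Q)) ∨ (¬S ∧ ¬Q)   (De Morgan)
= (¬Q ∨ ¬S ∨ ¬S) ∧ (¬Q ∨ ¬S ∨ ¬Q) ∧ (S ∨ ¬S) ∧ (S ∨ ¬Q) ∧ (R ∨ Q ∨ ¬S) ∧ (R ∨ Q ∨ ¬Q) ∧ (¬R ∨ ¬Q ∨ ¬S) ∧ (¬R ∨ ¬Q ∨ ¬Q)   (distribute ∨ over ∧)
= (¬Q ∨ ¬S) ∧ (S ∨ ¬Q) ∧ (R ∨ Q ∨ ¬S) ∧ (¬R ∨ ¬Q)   (simplify)

(¬Q ∨ ¬S) ∧ (S ∨ ¬Q) ∧ (R ∨ Q ∨ ¬S) ∧ (¬R ∨ ¬Q)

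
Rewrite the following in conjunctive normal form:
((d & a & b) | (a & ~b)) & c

((d & a & b) | (a & ~b)) & c
⇔ (d | a) & (d | ~b) & (a | a) & (a | ~b) & (b | a) & (b | ~b) & c   [distribute | over &]
⇔ (d | ~b) & a & c   [simplify]

(d | ~b) & a & c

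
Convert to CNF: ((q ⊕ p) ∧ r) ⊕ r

r ∧ (¬q ∨ p ∨ ¬r) ∧ (¬p ∨ q ∨ ¬r)

((q ⊕ p) ∧ r) ⊕ r
⇔ (((q ⊕ p) ∧ r) ∨ r) ∧ ¬((q ⊕ p) ∧ r ∧ r)   — expand ⊕
⇔ (((q ∨ p) ∧ ¬(q ∧ p) ∧ r) ∨ r) ∧ ¬((q ⊕ p) ∧ r ∧ r)   — expand ⊕
⇔ (((q ∨ p) ∧ ¬(q ∧ p) ∧ r) ∨ r) ∧ ¬((q ∨ p) ∧ ¬(q ∧ p) ∧ r ∧ r)   — expand ⊕
⇔ (((q ∨ p) ∧ (¬q ∨ ¬p) ∧ r) ∨ r) ∧ ¬((q ∨ p) ∧ ¬(q ∧ p) ∧ r ∧ r)   — De Morgan
⇔ (((q ∨ p) ∧ (¬q ∨ ¬p) ∧ r) ∨ r) ∧ (¬(q ∨ p) ∨ ¬¬(q ∧ p) ∨ ¬r ∨ ¬r)   — De Morgan
⇔ (((q ∨ p) ∧ (¬q ∨ ¬p) ∧ r) ∨ r) ∧ ((¬q ∧ ¬p) ∨ ¬¬(q ∧ p) ∨ ¬r ∨ ¬r)   — De Morgan
⇔ (((q ∨ p) ∧ (¬q ∨ ¬p) ∧ r) ∨ r) ∧ ((¬q ∧ ¬p) ∨ (q ∧ p) ∨ ¬r ∨ ¬r)   — double negation
⇔ (q ∨ p ∨ r) ∧ (¬q ∨ ¬p ∨ r) ∧ (r ∨ r) ∧ (¬q ∨ q ∨ ¬r ∨ ¬r) ∧ (¬q ∨ p ∨ ¬r ∨ ¬r) ∧ (¬p ∨ q ∨ ¬r ∨ ¬r) ∧ (¬p ∨ p ∨ ¬r ∨ ¬r)   — distribute ∨ over ∧
⇔ r ∧ (¬q ∨ p ∨ ¬r) ∧ (¬p ∨ q ∨ ¬r)   — simplify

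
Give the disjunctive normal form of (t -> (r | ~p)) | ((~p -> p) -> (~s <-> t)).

(t -> (r | ~p)) | ((~p -> p) -> (~s <-> t))
= ~t | r | ~p | ((~p -> p) -> (~s <-> t))   (eliminate ->)
= ~t | r | ~p | ~(~p -> p) | (~s <-> t)   (eliminate ->)
= ~t | r | ~p | ~(~~p | p) | (~s <-> t)   (eliminate ->)
= ~t | r | ~p | ~(~~p | p) | ((~s -> t) & (t -> ~s))   (eliminate <->)
= ~t | r | ~p | ~(~~p | p) | ((~~s | t) & (t -> ~s))   (eliminate ->)
= ~t | r | ~p | ~(~~p | p) | ((~~s | t) & (~t | ~s))   (eliminate ->)
= ~t | r | ~p | (~~~p & ~p) | ((~~s | t) & (~t | ~s))   (De Morgan)
= ~t | r | ~p | (~p & ~p) | ((~~s | t) & (~t | ~s))   (double negation)
= ~t | r | ~p | (~p & ~p) | ((s | t) & (~t | ~s))   (double negation)
= ~t | r | ~p | (~p & ~p) | (s & ~t) | (s & ~s) | (t & ~t) | (t & ~s)   (distribute & over |)
= ~t | r | ~p | (t & ~s)   (simplify)

~t | r | ~p | (t & ~s)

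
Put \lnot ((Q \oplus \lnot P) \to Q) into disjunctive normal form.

\lnot Q \land \lnot P

\lnot ((Q \oplus \lnot P) \to Q)
= \lnot (\lnot (Q \oplus \lnot P) \lor Q)   [eliminate \to]
= \lnot (\lnot ((Q \land \lnot \lnot P) \lor (\lnot Q \land \lnot P)) \lor Q)   [expand \oplus]
= \lnot \lnot ((Q \land \lnot \lnot P) \lor (\lnot Q \land \lnot P)) \land \lnot Q   [De Morgan]
= ((Q \land \lnot \lnot P) \lor (\lnot Q \land \lnot P)) \land \lnot Q   [double negation]
= ((Q \land P) \lor (\lnot Q \land \lnot P)) \land \lnot Q   [double negation]
= (Q \land P \land \lnot Q) \lor (\lnot Q \land \lnot P \land \lnot Q)   [distribute \land over \lor]
= \lnot Q \land \lnot P   [simplify]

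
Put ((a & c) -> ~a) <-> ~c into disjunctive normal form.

(a & c) | ~c

((a & c) -> ~a) <-> ~c
≡ (((a & c) -> ~a) -> ~c) & (~c -> ((a & c) -> ~a))   [eliminate <->]
≡ (~((a & c) -> ~a) | ~c) & (~c -> ((a & c) -> ~a))   [eliminate ->]
≡ (~(~(a & c) | ~a) | ~c) & (~c -> ((a & c) -> ~a))   [eliminate ->]
≡ (~(~(a & c) | ~a) | ~c) & (~~c | ((a & c) -> ~a))   [eliminate ->]
≡ (~(~(a & c) | ~a) | ~c) & (~~c | ~(a & c) | ~a)   [eliminate ->]
≡ ((~~(a & c) & ~~a) | ~c) & (~~c | ~(a & c) | ~a)   [De Morgan]
≡ ((a & c & ~~a) | ~c) & (~~c | ~(a & c) | ~a)   [double negation]
≡ ((a & c & a) | ~c) & (~~c | ~(a & c) | ~a)   [double negation]
≡ ((a & c & a) | ~c) & (c | ~(a & c) | ~a)   [double negation]
≡ ((a & c & a) | ~c) & (c | ~a | ~c | ~a)   [De Morgan]
≡ (a & c & a & c) | (a & c & a & ~a) | (a & c & a & ~c) | (a & c & a & ~a) | (~c & c) | (~c & ~a) | (~c & ~c) | (~c & ~a)   [distribute & over |]
≡ (a & c) | ~c   [simplify]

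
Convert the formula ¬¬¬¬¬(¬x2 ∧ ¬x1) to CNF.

¬¬¬¬¬(¬x2 ∧ ¬x1)
⇔ ¬¬¬(¬x2 ∧ ¬x1)   (double negation)
⇔ ¬(¬x2 ∧ ¬x1)   (double negation)
⇔ ¬¬x2 ∨ ¬¬x1   (De Morgan)
⇔ x2 ∨ ¬¬x1   (double negation)
⇔ x2 ∨ x1   (double negation)

x2 ∨ x1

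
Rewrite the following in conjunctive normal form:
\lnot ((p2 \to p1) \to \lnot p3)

\lnot ((p2 \to p1) \to \lnot p3)
≡ \lnot (\lnot (p2 \to p1) \lor \lnot p3)   [eliminate \to]
≡ \lnot (\lnot (\lnot p2 \lor p1) \lor \lnot p3)   [eliminate \to]
≡ \lnot \lnot (\lnot p2 \lor p1) \land \lnot \lnot p3   [De Morgan]
≡ (\lnot p2 \lor p1) \land \lnot \lnot p3   [double negation]
≡ (\lnot p2 \lor p1) \land p3   [double negation]

(\lnot p2 \lor p1) \land p3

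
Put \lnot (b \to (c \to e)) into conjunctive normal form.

b \land c \land \lnot e

\lnot (b \to (c \to e))
⇔ \lnot (\lnot b \lor (c \to e))   [eliminate \to]
⇔ \lnot (\lnot b \lor \lnot c \lor e)   [eliminate \to]
⇔ \lnot \lnot b \land \lnot \lnot c \land \lnot e   [De Morgan]
⇔ b \land \lnot \lnot c \land \lnot e   [double negation]
⇔ b \land c \land \lnot e   [double negation]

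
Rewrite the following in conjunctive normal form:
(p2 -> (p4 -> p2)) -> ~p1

(p2 | ~p1) & (p4 | ~p1) & (~p2 | ~p1)

(p2 -> (p4 -> p2)) -> ~p1
≡ ~(p2 -> (p4 -> p2)) | ~p1   [eliminate ->]
≡ ~(~p2 | (p4 -> p2)) | ~p1   [eliminate ->]
≡ ~(~p2 | ~p4 | p2) | ~p1   [eliminate ->]
≡ (~~p2 & ~~p4 & ~p2) | ~p1   [De Morgan]
≡ (p2 & ~~p4 & ~p2) | ~p1   [double negation]
≡ (p2 & p4 & ~p2) | ~p1   [double negation]
≡ (p2 | ~p1) & (p4 | ~p1) & (~p2 | ~p1)   [distribute | over &]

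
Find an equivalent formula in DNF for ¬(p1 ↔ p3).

¬(p1 ↔ p3)
≡ ¬((p1 → p3) ∧ (p3 → p1))   [eliminate ↔]
≡ ¬((¬p1 ∨ p3) ∧ (p3 → p1))   [eliminate →]
≡ ¬((¬p1 ∨ p3) ∧ (¬p3 ∨ p1))   [eliminate →]
≡ ¬(¬p1 ∨ p3) ∨ ¬(¬p3 ∨ p1)   [De Morgan]
≡ (¬¬p1 ∧ ¬p3) ∨ ¬(¬p3 ∨ p1)   [De Morgan]
≡ (p1 ∧ ¬p3) ∨ ¬(¬p3 ∨ p1)   [double negation]
≡ (p1 ∧ ¬p3) ∨ (¬¬p3 ∧ ¬p1)   [De Morgan]
≡ (p1 ∧ ¬p3) ∨ (p3 ∧ ¬p1)   [double negation]

(p1 ∧ ¬p3) ∨ (p3 ∧ ¬p1)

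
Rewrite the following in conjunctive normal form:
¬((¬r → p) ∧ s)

¬((¬r → p) ∧ s)
≡ ¬((¬¬r ∨ p) ∧ s)   [eliminate →]
≡ ¬(¬¬r ∨ p) ∨ ¬s   [De Morgan]
≡ (¬¬¬r ∧ ¬p) ∨ ¬s   [De Morgan]
≡ (¬r ∧ ¬p) ∨ ¬s   [double negation]
≡ (¬r ∨ ¬s) ∧ (¬p ∨ ¬s)   [distribute ∨ over ∧]

(¬r ∨ ¬s) ∧ (¬p ∨ ¬s)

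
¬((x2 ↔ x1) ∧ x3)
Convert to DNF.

(x2 ∧ ¬x1) ∨ (x1 ∧ ¬x2) ∨ ¬x3

¬((x2 ↔ x1) ∧ x3)
⇔ ¬((x2 → x1) ∧ (x1 → x2) ∧ x3)   (eliminate ↔)
⇔ ¬((¬x2 ∨ x1) ∧ (x1 → x2) ∧ x3)   (eliminate →)
⇔ ¬((¬x2 ∨ x1) ∧ (¬x1 ∨ x2) ∧ x3)   (eliminate →)
⇔ ¬(¬x2 ∨ x1) ∨ ¬(¬x1 ∨ x2) ∨ ¬x3   (De Morgan)
⇔ (¬¬x2 ∧ ¬x1) ∨ ¬(¬x1 ∨ x2) ∨ ¬x3   (De Morgan)
⇔ (x2 ∧ ¬x1) ∨ ¬(¬x1 ∨ x2) ∨ ¬x3   (double negation)
⇔ (x2 ∧ ¬x1) ∨ (¬¬x1 ∧ ¬x2) ∨ ¬x3   (De Morgan)
⇔ (x2 ∧ ¬x1) ∨ (x1 ∧ ¬x2) ∨ ¬x3   (double negation)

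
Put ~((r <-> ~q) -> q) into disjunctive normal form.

~((r <-> ~q) -> q)
≡ ~(~(r <-> ~q) | q)   [eliminate ->]
≡ ~(~((r -> ~q) & (~q -> r)) | q)   [eliminate <->]
≡ ~(~((~r | ~q) & (~q -> r)) | q)   [eliminate ->]
≡ ~(~((~r | ~q) & (~~q | r)) | q)   [eliminate ->]
≡ ~~((~r | ~q) & (~~q | r)) & ~q   [De Morgan]
≡ (~r | ~q) & (~~q | r) & ~q   [double negation]
≡ (~r | ~q) & (q | r) & ~q   [double negation]
≡ (~r & q & ~q) | (~r & r & ~q) | (~q & q & ~q) | (~q & r & ~q)   [distribute & over |]
≡ ~q & r   [simplify]

~q & r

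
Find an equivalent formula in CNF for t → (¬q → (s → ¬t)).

¬t ∨ q ∨ ¬s

t → (¬q → (s → ¬t))
= ¬t ∨ (¬q → (s → ¬t))   (eliminate →)
= ¬t ∨ ¬¬q ∨ (s → ¬t)   (eliminate →)
= ¬t ∨ ¬¬q ∨ ¬s ∨ ¬t   (eliminate →)
= ¬t ∨ q ∨ ¬s ∨ ¬t   (double negation)
= ¬t ∨ q ∨ ¬s   (simplify)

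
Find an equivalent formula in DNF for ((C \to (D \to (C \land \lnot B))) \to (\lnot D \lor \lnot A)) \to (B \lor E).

((C \to (D \to (C \land \lnot B))) \to (\lnot D \lor \lnot A)) \to (B \lor E)
⇔ \lnot ((C \to (D \to (C \land \lnot B))) \to (\lnot D \lor \lnot A)) \lor B \lor E   — eliminate \to
⇔ \lnot (\lnot (C \to (D \to (C \land \lnot B))) \lor \lnot D \lor \lnot A) \lor B \lor E   — eliminate \to
⇔ \lnot (\lnot (\lnot C \lor (D \to (C \land \lnot B))) \lor \lnot D \lor \lnot A) \lor B \lor E   — eliminate \to
⇔ \lnot (\lnot (\lnot C \lor \lnot D \lor (C \land \lnot B)) \lor \lnot D \lor \lnot A) \lor B \lor E   — eliminate \to
⇔ (\lnot \lnot (\lnot C \lor \lnot D \lor (C \land \lnot B)) \land \lnot \lnot D \land \lnot \lnot A) \lor B \lor E   — De Morgan
⇔ ((\lnot C \lor \lnot D \lor (C \land \lnot B)) \land \lnot \lnot D \land \lnot \lnot A) \lor B \lor E   — double negation
⇔ ((\lnot C \lor \lnot D \lor (C \land \lnot B)) \land D \land \lnot \lnot A) \lor B \lor E   — double negation
⇔ ((\lnot C \lor \lnot D \lor (C \land \lnot B)) \land D \land A) \lor B \lor E   — double negation
⇔ (\lnot C \land D \land A) \lor (\lnot D \land D \land A) \lor (C \land \lnot B \land D \land A) \lor B \lor E   — distribute \land over \lor
⇔ (\lnot C \land D \land A) \lor (C \land \lnot B \land D \land A) \lor B \lor E   — simplify

(\lnot C \land D \land A) \lor (C \land \lnot B \land D \land A) \lor B \lor E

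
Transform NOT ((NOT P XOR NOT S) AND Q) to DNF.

(P AND S) OR (NOT S AND NOT P) OR NOT Q

NOT ((NOT P XOR NOT S) AND Q)
≡ NOT (((NOT P AND NOT NOT S) OR (NOT NOT P AND NOT S)) AND Q)   (expand XOR)
≡ NOT ((NOT P AND NOT NOT S) OR (NOT NOT P AND NOT S)) OR NOT Q   (De Morgan)
≡ (NOT (NOT P AND NOT NOT S) AND NOT (NOT NOT P AND NOT S)) OR NOT Q   (De Morgan)
≡ ((NOT NOT P OR NOT NOT NOT S) AND NOT (NOT NOT P AND NOT S)) OR NOT Q   (De Morgan)
≡ ((P OR NOT NOT NOT S) AND NOT (NOT NOT P AND NOT S)) OR NOT Q   (double negation)
≡ ((P OR NOT S) AND NOT (NOT NOT P AND NOT S)) OR NOT Q   (double negation)
≡ ((P OR NOT S) AND (NOT NOT NOT P OR NOT NOT S)) OR NOT Q   (De Morgan)
≡ ((P OR NOT S) AND (NOT P OR NOT NOT S)) OR NOT Q   (double negation)
≡ ((P OR NOT S) AND (NOT P OR S)) OR NOT Q   (double negation)
≡ (P AND NOT P) OR (P AND S) OR (NOT S AND NOT P) OR (NOT S AND S) OR NOT Q   (distribute AND over OR)
≡ (P AND S) OR (NOT S AND NOT P) OR NOT Q   (simplify)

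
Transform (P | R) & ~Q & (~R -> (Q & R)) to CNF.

(P | R) & ~Q & (~R -> (Q & R))
⇔ (P | R) & ~Q & (~~R | (Q & R))   (eliminate ->)
⇔ (P | R) & ~Q & (R | (Q & R))   (double negation)
⇔ (P | R) & ~Q & (R | Q) & (R | R)   (distribute | over &)
⇔ ~Q & R   (simplify)

~Q & R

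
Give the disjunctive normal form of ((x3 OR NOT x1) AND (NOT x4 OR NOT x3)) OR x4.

((x3 OR NOT x1) AND (NOT x4 OR NOT x3)) OR x4
= (x3 AND NOT x4) OR (x3 AND NOT x3) OR (NOT x1 AND NOT x4) OR (NOT x1 AND NOT x3) OR x4   — distribute AND over OR
= (x3 AND NOT x4) OR (NOT x1 AND NOT x4) OR (NOT x1 AND NOT x3) OR x4   — simplify

(x3 AND NOT x4) OR (NOT x1 AND NOT x4) OR (NOT x1 AND NOT x3) OR x4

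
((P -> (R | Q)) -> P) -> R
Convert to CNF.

~P | R

((P -> (R | Q)) -> P) -> R
= ~((P -> (R | Q)) -> P) | R
= ~(~(P -> (R | Q)) | P) | R
= ~(~(~P | R | Q) | P) | R
= (~~(~P | R | Q) & ~P) | R
= ((~P | R | Q) & ~P) | R
= (~P | R | Q | R) & (~P | R)
= ~P | R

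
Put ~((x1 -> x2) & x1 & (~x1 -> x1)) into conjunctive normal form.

~x2 | ~x1

~((x1 -> x2) & x1 & (~x1 -> x1))
≡ ~((~x1 | x2) & x1 & (~x1 -> x1))   [eliminate ->]
≡ ~((~x1 | x2) & x1 & (~~x1 | x1))   [eliminate ->]
≡ ~(~x1 | x2) | ~x1 | ~(~~x1 | x1)   [De Morgan]
≡ (~~x1 & ~x2) | ~x1 | ~(~~x1 | x1)   [De Morgan]
≡ (x1 & ~x2) | ~x1 | ~(~~x1 | x1)   [double negation]
≡ (x1 & ~x2) | ~x1 | (~~~x1 & ~x1)   [De Morgan]
≡ (x1 & ~x2) | ~x1 | (~x1 & ~x1)   [double negation]
≡ (x1 | ~x1 | ~x1) & (x1 | ~x1 | ~x1) & (~x2 | ~x1 | ~x1) & (~x2 | ~x1 | ~x1)   [distribute | over &]
≡ ~x2 | ~x1   [simplify]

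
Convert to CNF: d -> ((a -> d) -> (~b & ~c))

(~d | ~b) & (~d | ~c)

d -> ((a -> d) -> (~b & ~c))
≡ ~d | ((a -> d) -> (~b & ~c))   [eliminate ->]
≡ ~d | ~(a -> d) | (~b & ~c)   [eliminate ->]
≡ ~d | ~(~a | d) | (~b & ~c)   [eliminate ->]
≡ ~d | (~~a & ~d) | (~b & ~c)   [De Morgan]
≡ ~d | (a & ~d) | (~b & ~c)   [double negation]
≡ (~d | a | ~b) & (~d | a | ~c) & (~d | ~d | ~b) & (~d | ~d | ~c)   [distribute | over &]
≡ (~d | ~b) & (~d | ~c)   [simplify]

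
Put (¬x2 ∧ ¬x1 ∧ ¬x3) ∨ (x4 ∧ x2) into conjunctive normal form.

(¬x2 ∨ x4) ∧ (¬x1 ∨ x4) ∧ (¬x1 ∨ x2) ∧ (¬x3 ∨ x4) ∧ (¬x3 ∨ x2)

(¬x2 ∧ ¬x1 ∧ ¬x3) ∨ (x4 ∧ x2)
≡ (¬x2 ∨ x4) ∧ (¬x2 ∨ x2) ∧ (¬x1 ∨ x4) ∧ (¬x1 ∨ x2) ∧ (¬x3 ∨ x4) ∧ (¬x3 ∨ x2)
≡ (¬x2 ∨ x4) ∧ (¬x1 ∨ x4) ∧ (¬x1 ∨ x2) ∧ (¬x3 ∨ x4) ∧ (¬x3 ∨ x2)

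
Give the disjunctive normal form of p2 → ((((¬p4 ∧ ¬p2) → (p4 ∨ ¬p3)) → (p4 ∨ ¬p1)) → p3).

p2 → ((((¬p4 ∧ ¬p2) → (p4 ∨ ¬p3)) → (p4 ∨ ¬p1)) → p3)
⇔ ¬p2 ∨ ((((¬p4 ∧ ¬p2) → (p4 ∨ ¬p3)) → (p4 ∨ ¬p1)) → p3)   — eliminate →
⇔ ¬p2 ∨ ¬(((¬p4 ∧ ¬p2) → (p4 ∨ ¬p3)) → (p4 ∨ ¬p1)) ∨ p3   — eliminate →
⇔ ¬p2 ∨ ¬(¬((¬p4 ∧ ¬p2) → (p4 ∨ ¬p3)) ∨ p4 ∨ ¬p1) ∨ p3   — eliminate →
⇔ ¬p2 ∨ ¬(¬(¬(¬p4 ∧ ¬p2) ∨ p4 ∨ ¬p3) ∨ p4 ∨ ¬p1) ∨ p3   — eliminate →
⇔ ¬p2 ∨ (¬¬(¬(¬p4 ∧ ¬p2) ∨ p4 ∨ ¬p3) ∧ ¬p4 ∧ ¬¬p1) ∨ p3   — De Morgan
⇔ ¬p2 ∨ ((¬(¬p4 ∧ ¬p2) ∨ p4 ∨ ¬p3) ∧ ¬p4 ∧ ¬¬p1) ∨ p3   — double negation
⇔ ¬p2 ∨ ((¬¬p4 ∨ ¬¬p2 ∨ p4 ∨ ¬p3) ∧ ¬p4 ∧ ¬¬p1) ∨ p3   — De Morgan
⇔ ¬p2 ∨ ((p4 ∨ ¬¬p2 ∨ p4 ∨ ¬p3) ∧ ¬p4 ∧ ¬¬p1) ∨ p3   — double negation
⇔ ¬p2 ∨ ((p4 ∨ p2 ∨ p4 ∨ ¬p3) ∧ ¬p4 ∧ ¬¬p1) ∨ p3   — double negation
⇔ ¬p2 ∨ ((p4 ∨ p2 ∨ p4 ∨ ¬p3) ∧ ¬p4 ∧ p1) ∨ p3   — double negation
⇔ ¬p2 ∨ (p4 ∧ ¬p4 ∧ p1) ∨ (p2 ∧ ¬p4 ∧ p1) ∨ (p4 ∧ ¬p4 ∧ p1) ∨ (¬p3 ∧ ¬p4 ∧ p1) ∨ p3   — distribute ∧ over ∨
⇔ ¬p2 ∨ (p2 ∧ ¬p4 ∧ p1) ∨ (¬p3 ∧ ¬p4 ∧ p1) ∨ p3   — simplify

¬p2 ∨ (p2 ∧ ¬p4 ∧ p1) ∨ (¬p3 ∧ ¬p4 ∧ p1) ∨ p3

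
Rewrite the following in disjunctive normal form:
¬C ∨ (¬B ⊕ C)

¬C ∨ (¬B ⊕ C)
≡ ¬C ∨ (¬B ∧ ¬C) ∨ (¬¬B ∧ C)   [expand ⊕]
≡ ¬C ∨ (¬B ∧ ¬C) ∨ (B ∧ C)   [double negation]
≡ ¬C ∨ (B ∧ C)   [simplify]

¬C ∨ (B ∧ C)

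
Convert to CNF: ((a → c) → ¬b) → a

((a → c) → ¬b) → a
≡ ¬((a → c) → ¬b) ∨ a   — eliminate →
≡ ¬(¬(a → c) ∨ ¬b) ∨ a   — eliminate →
≡ ¬(¬(¬a ∨ c) ∨ ¬b) ∨ a   — eliminate →
≡ (¬¬(¬a ∨ c) ∧ ¬¬b) ∨ a   — De Morgan
≡ ((¬a ∨ c) ∧ ¬¬b) ∨ a   — double negation
≡ ((¬a ∨ c) ∧ b) ∨ a   — double negation
≡ (¬a ∨ c ∨ a) ∧ (b ∨ a)   — distribute ∨ over ∧
≡ b ∨ a   — simplify

b ∨ a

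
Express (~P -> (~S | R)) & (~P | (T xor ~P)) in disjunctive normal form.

(P & T) | (~S & ~P) | (R & ~P)

(~P -> (~S | R)) & (~P | (T xor ~P))
≡ (~~P | ~S | R) & (~P | (T xor ~P))   [eliminate ->]
≡ (~~P | ~S | R) & (~P | (T & ~~P) | (~T & ~P))   [expand xor]
≡ (P | ~S | R) & (~P | (T & ~~P) | (~T & ~P))   [double negation]
≡ (P | ~S | R) & (~P | (T & P) | (~T & ~P))   [double negation]
≡ (P & ~P) | (P & T & P) | (P & ~T & ~P) | (~S & ~P) | (~S & T & P) | (~S & ~T & ~P) | (R & ~P) | (R & T & P) | (R & ~T & ~P)   [distribute & over |]
≡ (P & T) | (~S & ~P) | (R & ~P)   [simplify]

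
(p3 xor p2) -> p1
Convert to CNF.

(p3 xor p2) -> p1
≡ ~(p3 xor p2) | p1   [eliminate ->]
≡ ~((p3 | p2) & ~(p3 & p2)) | p1   [expand xor]
≡ ~(p3 | p2) | ~~(p3 & p2) | p1   [De Morgan]
≡ (~p3 & ~p2) | ~~(p3 & p2) | p1   [De Morgan]
≡ (~p3 & ~p2) | (p3 & p2) | p1   [double negation]
≡ (~p3 | p3 | p1) & (~p3 | p2 | p1) & (~p2 | p3 | p1) & (~p2 | p2 | p1)   [distribute | over &]
≡ (~p3 | p2 | p1) & (~p2 | p3 | p1)   [simplify]

(~p3 | p2 | p1) & (~p2 | p3 | p1)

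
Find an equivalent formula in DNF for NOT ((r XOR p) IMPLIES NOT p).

NOT r AND p

NOT ((r XOR p) IMPLIES NOT p)
= NOT (NOT (r XOR p) OR NOT p)   — eliminate IMPLIES
= NOT (NOT ((r AND NOT p) OR (NOT r AND p)) OR NOT p)   — expand XOR
= NOT NOT ((r AND NOT p) OR (NOT r AND p)) AND NOT NOT p   — De Morgan
= ((r AND NOT p) OR (NOT r AND p)) AND NOT NOT p   — double negation
= ((r AND NOT p) OR (NOT r AND p)) AND p   — double negation
= (r AND NOT p AND p) OR (NOT r AND p AND p)   — distribute AND over OR
= NOT r AND p   — simplify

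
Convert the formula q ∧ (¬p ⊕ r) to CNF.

q ∧ (¬p ⊕ r)
= q ∧ (¬p ∨ r) ∧ ¬(¬p ∧ r)   [expand ⊕]
= q ∧ (¬p ∨ r) ∧ (¬¬p ∨ ¬r)   [De Morgan]
= q ∧ (¬p ∨ r) ∧ (p ∨ ¬r)   [double negation]

q ∧ (¬p ∨ r) ∧ (p ∨ ¬r)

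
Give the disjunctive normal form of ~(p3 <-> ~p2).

(p3 & p2) | (~p2 & ~p3)

~(p3 <-> ~p2)
≡ ~((p3 -> ~p2) & (~p2 -> p3))   [eliminate <->]
≡ ~((~p3 | ~p2) & (~p2 -> p3))   [eliminate ->]
≡ ~((~p3 | ~p2) & (~~p2 | p3))   [eliminate ->]
≡ ~(~p3 | ~p2) | ~(~~p2 | p3)   [De Morgan]
≡ (~~p3 & ~~p2) | ~(~~p2 | p3)   [De Morgan]
≡ (p3 & ~~p2) | ~(~~p2 | p3)   [double negation]
≡ (p3 & p2) | ~(~~p2 | p3)   [double negation]
≡ (p3 & p2) | (~~~p2 & ~p3)   [De Morgan]
≡ (p3 & p2) | (~p2 & ~p3)   [double negation]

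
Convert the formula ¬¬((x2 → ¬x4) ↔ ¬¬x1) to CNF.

¬¬((x2 → ¬x4) ↔ ¬¬x1)
= ¬¬(((x2 → ¬x4) → ¬¬x1) ∧ (¬¬x1 → (x2 → ¬x4)))   [eliminate ↔]
= ¬¬((¬(x2 → ¬x4) ∨ ¬¬x1) ∧ (¬¬x1 → (x2 → ¬x4)))   [eliminate →]
= ¬¬((¬(¬x2 ∨ ¬x4) ∨ ¬¬x1) ∧ (¬¬x1 → (x2 → ¬x4)))   [eliminate →]
= ¬¬((¬(¬x2 ∨ ¬x4) ∨ ¬¬x1) ∧ (¬¬¬x1 ∨ (x2 → ¬x4)))   [eliminate →]
= ¬¬((¬(¬x2 ∨ ¬x4) ∨ ¬¬x1) ∧ (¬¬¬x1 ∨ ¬x2 ∨ ¬x4))   [eliminate →]
= (¬(¬x2 ∨ ¬x4) ∨ ¬¬x1) ∧ (¬¬¬x1 ∨ ¬x2 ∨ ¬x4)   [double negation]
= ((¬¬x2 ∧ ¬¬x4) ∨ ¬¬x1) ∧ (¬¬¬x1 ∨ ¬x2 ∨ ¬x4)   [De Morgan]
= ((x2 ∧ ¬¬x4) ∨ ¬¬x1) ∧ (¬¬¬x1 ∨ ¬x2 ∨ ¬x4)   [double negation]
= ((x2 ∧ x4) ∨ ¬¬x1) ∧ (¬¬¬x1 ∨ ¬x2 ∨ ¬x4)   [double negation]
= ((x2 ∧ x4) ∨ x1) ∧ (¬¬¬x1 ∨ ¬x2 ∨ ¬x4)   [double negation]
= ((x2 ∧ x4) ∨ x1) ∧ (¬x1 ∨ ¬x2 ∨ ¬x4)   [double negation]
= (x2 ∨ x1) ∧ (x4 ∨ x1) ∧ (¬x1 ∨ ¬x2 ∨ ¬x4)   [distribute ∨ over ∧]

(x2 ∨ x1) ∧ (x4 ∨ x1) ∧ (¬x1 ∨ ¬x2 ∨ ¬x4)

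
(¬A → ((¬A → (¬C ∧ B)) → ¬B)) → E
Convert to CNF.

(¬A → ((¬A → (¬C ∧ B)) → ¬B)) → E
≡ ¬(¬A → ((¬A → (¬C ∧ B)) → ¬B)) ∨ E   (eliminate →)
≡ ¬(¬¬A ∨ ((¬A → (¬C ∧ B)) → ¬B)) ∨ E   (eliminate →)
≡ ¬(¬¬A ∨ ¬(¬A → (¬C ∧ B)) ∨ ¬B) ∨ E   (eliminate →)
≡ ¬(¬¬A ∨ ¬(¬¬A ∨ (¬C ∧ B)) ∨ ¬B) ∨ E   (eliminate →)
≡ (¬¬¬A ∧ ¬¬(¬¬A ∨ (¬C ∧ B)) ∧ ¬¬B) ∨ E   (De Morgan)
≡ (¬A ∧ ¬¬(¬¬A ∨ (¬C ∧ B)) ∧ ¬¬B) ∨ E   (double negation)
≡ (¬A ∧ (¬¬A ∨ (¬C ∧ B)) ∧ ¬¬B) ∨ E   (double negation)
≡ (¬A ∧ (A ∨ (¬C ∧ B)) ∧ ¬¬B) ∨ E   (double negation)
≡ (¬A ∧ (A ∨ (¬C ∧ B)) ∧ B) ∨ E   (double negation)
≡ (¬A ∨ E) ∧ (A ∨ ¬C ∨ E) ∧ (A ∨ B ∨ E) ∧ (B ∨ E)   (distribute ∨ over ∧)
≡ (¬A ∨ E) ∧ (A ∨ ¬C ∨ E) ∧ (B ∨ E)   (simplify)

(¬A ∨ E) ∧ (A ∨ ¬C ∨ E) ∧ (B ∨ E)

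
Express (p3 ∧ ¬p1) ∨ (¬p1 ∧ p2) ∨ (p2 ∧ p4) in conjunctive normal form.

(p3 ∧ ¬p1) ∨ (¬p1 ∧ p2) ∨ (p2 ∧ p4)
≡ (p3 ∨ ¬p1 ∨ p2) ∧ (p3 ∨ ¬p1 ∨ p4) ∧ (p3 ∨ p2 ∨ p2) ∧ (p3 ∨ p2 ∨ p4) ∧ (¬p1 ∨ ¬p1 ∨ p2) ∧ (¬p1 ∨ ¬p1 ∨ p4) ∧ (¬p1 ∨ p2 ∨ p2) ∧ (¬p1 ∨ p2 ∨ p4)   (distribute ∨ over ∧)
≡ (p3 ∨ p2) ∧ (¬p1 ∨ p2) ∧ (¬p1 ∨ p4)   (simplify)

(p3 ∨ p2) ∧ (¬p1 ∨ p2) ∧ (¬p1 ∨ p4)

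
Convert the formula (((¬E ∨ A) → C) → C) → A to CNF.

(E ∨ C ∨ A) ∧ (¬C ∨ A)

(((¬E ∨ A) → C) → C) → A
≡ ¬(((¬E ∨ A) → C) → C) ∨ A   [eliminate →]
≡ ¬(¬((¬E ∨ A) → C) ∨ C) ∨ A   [eliminate →]
≡ ¬(¬(¬(¬E ∨ A) ∨ C) ∨ C) ∨ A   [eliminate →]
≡ (¬¬(¬(¬E ∨ A) ∨ C) ∧ ¬C) ∨ A   [De Morgan]
≡ ((¬(¬E ∨ A) ∨ C) ∧ ¬C) ∨ A   [double negation]
≡ (((¬¬E ∧ ¬A) ∨ C) ∧ ¬C) ∨ A   [De Morgan]
≡ (((E ∧ ¬A) ∨ C) ∧ ¬C) ∨ A   [double negation]
≡ (E ∨ C ∨ A) ∧ (¬A ∨ C ∨ A) ∧ (¬C ∨ A)   [distribute ∨ over ∧]
≡ (E ∨ C ∨ A) ∧ (¬C ∨ A)   [simplify]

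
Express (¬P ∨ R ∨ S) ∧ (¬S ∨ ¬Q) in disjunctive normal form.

¬P ∧ ¬S ∨ ¬P ∧ ¬Q ∨ R ∧ ¬S ∨ R ∧ ¬Q ∨ S ∧ ¬Q

(¬P ∨ R ∨ S) ∧ (¬S ∨ ¬Q)
≡ ¬P ∧ ¬S ∨ ¬P ∧ ¬Q ∨ R ∧ ¬S ∨ R ∧ ¬Q ∨ S ∧ ¬S ∨ S ∧ ¬Q   [distribute ∧ over ∨]
≡ ¬P ∧ ¬S ∨ ¬P ∧ ¬Q ∨ R ∧ ¬S ∨ R ∧ ¬Q ∨ S ∧ ¬Q   [simplify]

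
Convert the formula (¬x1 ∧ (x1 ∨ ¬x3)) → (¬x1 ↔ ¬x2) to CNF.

(¬x1 ∧ (x1 ∨ ¬x3)) → (¬x1 ↔ ¬x2)
≡ ¬(¬x1 ∧ (x1 ∨ ¬x3)) ∨ (¬x1 ↔ ¬x2)   [eliminate →]
≡ ¬(¬x1 ∧ (x1 ∨ ¬x3)) ∨ ((¬x1 → ¬x2) ∧ (¬x2 → ¬x1))   [eliminate ↔]
≡ ¬(¬x1 ∧ (x1 ∨ ¬x3)) ∨ ((¬¬x1 ∨ ¬x2) ∧ (¬x2 → ¬x1))   [eliminate →]
≡ ¬(¬x1 ∧ (x1 ∨ ¬x3)) ∨ ((¬¬x1 ∨ ¬x2) ∧ (¬¬x2 ∨ ¬x1))   [eliminate →]
≡ ¬¬x1 ∨ ¬(x1 ∨ ¬x3) ∨ ((¬¬x1 ∨ ¬x2) ∧ (¬¬x2 ∨ ¬x1))   [De Morgan]
≡ x1 ∨ ¬(x1 ∨ ¬x3) ∨ ((¬¬x1 ∨ ¬x2) ∧ (¬¬x2 ∨ ¬x1))   [double negation]
≡ x1 ∨ (¬x1 ∧ ¬¬x3) ∨ ((¬¬x1 ∨ ¬x2) ∧ (¬¬x2 ∨ ¬x1))   [De Morgan]
≡ x1 ∨ (¬x1 ∧ x3) ∨ ((¬¬x1 ∨ ¬x2) ∧ (¬¬x2 ∨ ¬x1))   [double negation]
≡ x1 ∨ (¬x1 ∧ x3) ∨ ((x1 ∨ ¬x2) ∧ (¬¬x2 ∨ ¬x1))   [double negation]
≡ x1 ∨ (¬x1 ∧ x3) ∨ ((x1 ∨ ¬x2) ∧ (x2 ∨ ¬x1))   [double negation]
≡ (x1 ∨ ¬x1 ∨ x1 ∨ ¬x2) ∧ (x1 ∨ ¬x1 ∨ x2 ∨ ¬x1) ∧ (x1 ∨ x3 ∨ x1 ∨ ¬x2) ∧ (x1 ∨ x3 ∨ x2 ∨ ¬x1)   [distribute ∨ over ∧]
≡ x1 ∨ x3 ∨ ¬x2   [simplify]

x1 ∨ x3 ∨ ¬x2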